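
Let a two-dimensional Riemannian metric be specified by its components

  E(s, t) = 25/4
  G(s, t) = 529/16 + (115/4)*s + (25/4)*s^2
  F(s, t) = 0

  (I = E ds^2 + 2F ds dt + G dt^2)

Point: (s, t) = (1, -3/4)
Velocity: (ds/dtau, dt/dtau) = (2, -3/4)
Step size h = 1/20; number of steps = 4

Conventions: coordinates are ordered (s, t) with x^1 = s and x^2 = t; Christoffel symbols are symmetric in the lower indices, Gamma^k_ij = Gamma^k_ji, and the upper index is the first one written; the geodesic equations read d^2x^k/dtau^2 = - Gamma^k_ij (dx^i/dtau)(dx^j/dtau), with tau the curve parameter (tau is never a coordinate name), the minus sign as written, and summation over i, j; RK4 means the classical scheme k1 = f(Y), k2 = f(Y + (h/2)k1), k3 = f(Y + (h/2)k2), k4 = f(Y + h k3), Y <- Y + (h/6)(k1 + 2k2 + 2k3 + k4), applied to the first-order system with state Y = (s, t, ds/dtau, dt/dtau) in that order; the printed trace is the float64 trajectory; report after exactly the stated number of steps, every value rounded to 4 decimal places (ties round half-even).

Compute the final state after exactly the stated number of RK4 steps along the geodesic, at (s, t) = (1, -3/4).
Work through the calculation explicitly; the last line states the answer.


f(Y) = (ds/dtau, dt/dtau, -Gamma^s_ij Y'^i Y'^j, -Gamma^t_ij Y'^i Y'^j) with the Gammas evaluated at the stage position; h = 0.050000; intermediate values shown to 6 dp
step 0: s = 1.0000, t = -0.7500, ds/dtau = 2.0000, dt/dtau = -0.7500
step 1:
  k1: at (s, t) = (1.000000, -0.750000), (ds/dtau, dt/dtau) = (2.000000, -0.750000); Gamma_sss = 0.000000, Gamma_sst = 0.000000, Gamma_stt = -3.300000, Gamma_tss = 0.000000, Gamma_tst = 0.303030, Gamma_ttt = 0.000000; k1 = (2.000000, -0.750000, 1.856250, 0.909091)
  k2: at (s, t) = (1.050000, -0.768750), (ds/dtau, dt/dtau) = (2.046406, -0.727273); Gamma_sss = 0.000000, Gamma_sst = 0.000000, Gamma_stt = -3.350000, Gamma_tss = 0.000000, Gamma_tst = 0.298507, Gamma_ttt = 0.000000; k2 = (2.046406, -0.727273, 1.771901, 0.888535)
  k3: at (s, t) = (1.051160, -0.768182), (ds/dtau, dt/dtau) = (2.044298, -0.727787); Gamma_sss = 0.000000, Gamma_sst = 0.000000, Gamma_stt = -3.351160, Gamma_tss = 0.000000, Gamma_tst = 0.298404, Gamma_ttt = 0.000000; k3 = (2.044298, -0.727787, 1.775020, 0.887939)
  k4: at (s, t) = (1.102215, -0.786389), (ds/dtau, dt/dtau) = (2.088751, -0.705603); Gamma_sss = 0.000000, Gamma_sst = 0.000000, Gamma_stt = -3.402215, Gamma_tss = 0.000000, Gamma_tst = 0.293926, Gamma_ttt = 0.000000; k4 = (2.088751, -0.705603, 1.693880, 0.866394)
  Y <- Y + (h/6)(k1 + 2k2 + 2k3 + k4): s = 1.1023, t = -0.7864, ds/dtau = 2.0887, dt/dtau = -0.7056
step 2:
  k1: at (s, t) = (1.102251, -0.786381), (ds/dtau, dt/dtau) = (2.088700, -0.705596); Gamma_sss = 0.000000, Gamma_sst = 0.000000, Gamma_stt = -3.402251, Gamma_tss = 0.000000, Gamma_tst = 0.293923, Gamma_ttt = 0.000000; k1 = (2.088700, -0.705596, 1.693866, 0.866355)
  k2: at (s, t) = (1.154469, -0.804021), (ds/dtau, dt/dtau) = (2.131046, -0.683938); Gamma_sss = 0.000000, Gamma_sst = 0.000000, Gamma_stt = -3.454469, Gamma_tss = 0.000000, Gamma_tst = 0.289480, Gamma_ttt = 0.000000; k2 = (2.131046, -0.683938, 1.615899, 0.843836)
  k3: at (s, t) = (1.155527, -0.803479), (ds/dtau, dt/dtau) = (2.129097, -0.684501); Gamma_sss = 0.000000, Gamma_sst = 0.000000, Gamma_stt = -3.455527, Gamma_tss = 0.000000, Gamma_tst = 0.289391, Gamma_ttt = 0.000000; k3 = (2.129097, -0.684501, 1.619056, 0.843500)
  k4: at (s, t) = (1.208706, -0.820606), (ds/dtau, dt/dtau) = (2.169653, -0.663421); Gamma_sss = 0.000000, Gamma_sst = 0.000000, Gamma_stt = -3.508706, Gamma_tss = 0.000000, Gamma_tst = 0.285005, Gamma_ttt = 0.000000; k4 = (2.169653, -0.663421, 1.544280, 0.820470)
  Y <- Y + (h/6)(k1 + 2k2 + 2k3 + k4): s = 1.2087, t = -0.8206, ds/dtau = 2.1696, dt/dtau = -0.6634
step 3:
  k1: at (s, t) = (1.208740, -0.820597), (ds/dtau, dt/dtau) = (2.169600, -0.663417); Gamma_sss = 0.000000, Gamma_sst = 0.000000, Gamma_stt = -3.508740, Gamma_tss = 0.000000, Gamma_tst = 0.285003, Gamma_ttt = 0.000000; k1 = (2.169600, -0.663417, 1.544275, 0.820437)
  k2: at (s, t) = (1.262980, -0.837182), (ds/dtau, dt/dtau) = (2.208207, -0.642906); Gamma_sss = 0.000000, Gamma_sst = 0.000000, Gamma_stt = -3.562980, Gamma_tss = 0.000000, Gamma_tst = 0.280664, Gamma_ttt = 0.000000; k2 = (2.208207, -0.642906, 1.472681, 0.796901)
  k3: at (s, t) = (1.263945, -0.836669), (ds/dtau, dt/dtau) = (2.206417, -0.643495); Gamma_sss = 0.000000, Gamma_sst = 0.000000, Gamma_stt = -3.563945, Gamma_tss = 0.000000, Gamma_tst = 0.280588, Gamma_ttt = 0.000000; k3 = (2.206417, -0.643495, 1.475778, 0.796768)
  k4: at (s, t) = (1.319061, -0.852772), (ds/dtau, dt/dtau) = (2.243389, -0.623579); Gamma_sss = 0.000000, Gamma_sst = 0.000000, Gamma_stt = -3.619061, Gamma_tss = 0.000000, Gamma_tst = 0.276315, Gamma_ttt = 0.000000; k4 = (2.243389, -0.623579, 1.407274, 0.773090)
  Y <- Y + (h/6)(k1 + 2k2 + 2k3 + k4): s = 1.3191, t = -0.8528, ds/dtau = 2.2433, dt/dtau = -0.6236
step 4:
  k1: at (s, t) = (1.319092, -0.852762), (ds/dtau, dt/dtau) = (2.243337, -0.623577); Gamma_sss = 0.000000, Gamma_sst = 0.000000, Gamma_stt = -3.619092, Gamma_tss = 0.000000, Gamma_tst = 0.276312, Gamma_ttt = 0.000000; k1 = (2.243337, -0.623577, 1.407276, 0.773063)
  k2: at (s, t) = (1.375175, -0.868351), (ds/dtau, dt/dtau) = (2.278519, -0.604250); Gamma_sss = 0.000000, Gamma_sst = 0.000000, Gamma_stt = -3.675175, Gamma_tss = 0.000000, Gamma_tst = 0.272096, Gamma_ttt = 0.000000; k2 = (2.278519, -0.604250, 1.341874, 0.749241)
  k3: at (s, t) = (1.376055, -0.867868), (ds/dtau, dt/dtau) = (2.276884, -0.604846); Gamma_sss = 0.000000, Gamma_sst = 0.000000, Gamma_stt = -3.676055, Gamma_tss = 0.000000, Gamma_tst = 0.272031, Gamma_ttt = 0.000000; k3 = (2.276884, -0.604846, 1.344842, 0.749262)
  k4: at (s, t) = (1.432936, -0.883004), (ds/dtau, dt/dtau) = (2.310580, -0.586114); Gamma_sss = 0.000000, Gamma_sst = 0.000000, Gamma_stt = -3.732936, Gamma_tss = 0.000000, Gamma_tst = 0.267886, Gamma_ttt = 0.000000; k4 = (2.310580, -0.586114, 1.282373, 0.725575)
  Y <- Y + (h/6)(k1 + 2k2 + 2k3 + k4): s = 1.4330, t = -0.8830, ds/dtau = 2.3105, dt/dtau = -0.5861

Answer: s = 1.4330, t = -0.8830, ds/dtau = 2.3105, dt/dtau = -0.5861


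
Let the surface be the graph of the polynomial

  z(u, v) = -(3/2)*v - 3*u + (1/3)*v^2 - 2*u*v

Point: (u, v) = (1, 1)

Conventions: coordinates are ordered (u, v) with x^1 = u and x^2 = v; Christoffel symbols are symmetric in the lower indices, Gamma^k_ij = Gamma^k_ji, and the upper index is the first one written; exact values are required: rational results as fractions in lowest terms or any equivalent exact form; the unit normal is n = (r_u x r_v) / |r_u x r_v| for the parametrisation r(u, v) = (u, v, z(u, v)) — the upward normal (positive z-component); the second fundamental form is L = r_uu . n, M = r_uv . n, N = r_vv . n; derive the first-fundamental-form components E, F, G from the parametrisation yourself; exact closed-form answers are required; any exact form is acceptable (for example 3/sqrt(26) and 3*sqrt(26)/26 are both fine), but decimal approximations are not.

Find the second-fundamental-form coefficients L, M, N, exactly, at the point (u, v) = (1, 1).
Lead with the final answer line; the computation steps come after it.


Answer: L = 0, M = -12/35, N = 4/35

z_u = -5, z_v = -17/6, z_uu = 0, z_uv = -2, z_vv = 2/3
E = 26, F = 85/6, G = 325/36; answer radicand W^2 = 1225/36
unnormalised second-form numerators: l = 0, m = -2, n = 2/3; L = l/sqrt(1225/36), and similarly M = m/sqrt(W^2), N = n/sqrt(W^2)


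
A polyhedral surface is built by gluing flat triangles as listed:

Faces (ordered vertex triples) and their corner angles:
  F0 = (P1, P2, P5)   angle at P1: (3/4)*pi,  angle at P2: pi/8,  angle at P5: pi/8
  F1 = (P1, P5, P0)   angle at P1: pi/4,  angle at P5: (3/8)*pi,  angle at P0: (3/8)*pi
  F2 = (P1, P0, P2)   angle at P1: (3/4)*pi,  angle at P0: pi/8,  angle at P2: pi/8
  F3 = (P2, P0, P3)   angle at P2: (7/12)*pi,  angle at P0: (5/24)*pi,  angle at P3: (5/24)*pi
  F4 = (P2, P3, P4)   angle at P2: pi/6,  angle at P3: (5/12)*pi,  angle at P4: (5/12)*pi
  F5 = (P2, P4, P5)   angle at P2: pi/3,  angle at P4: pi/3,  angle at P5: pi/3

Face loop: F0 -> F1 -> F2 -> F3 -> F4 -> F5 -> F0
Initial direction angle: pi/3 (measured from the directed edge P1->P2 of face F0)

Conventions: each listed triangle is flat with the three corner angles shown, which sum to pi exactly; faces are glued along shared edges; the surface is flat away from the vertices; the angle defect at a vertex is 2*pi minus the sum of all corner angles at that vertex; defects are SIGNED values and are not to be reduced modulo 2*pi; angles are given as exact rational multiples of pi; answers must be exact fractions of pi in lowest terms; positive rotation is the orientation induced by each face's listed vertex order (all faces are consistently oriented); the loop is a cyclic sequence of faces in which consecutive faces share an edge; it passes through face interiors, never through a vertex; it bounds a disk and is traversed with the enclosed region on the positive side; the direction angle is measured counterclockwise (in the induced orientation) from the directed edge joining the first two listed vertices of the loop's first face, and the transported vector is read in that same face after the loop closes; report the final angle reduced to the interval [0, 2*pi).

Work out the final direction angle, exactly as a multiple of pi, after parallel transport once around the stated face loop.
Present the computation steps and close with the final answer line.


enclosed vertex P1: corner angles sum to (7/4)*pi, defect = 2*pi - (7/4)*pi = pi/4
enclosed vertex P2: corner angles sum to (4/3)*pi, defect = 2*pi - (4/3)*pi = (2/3)*pi
the final direction is the initial angle plus the enclosed defects, taken mod 2*pi in the induced orientation
final angle = pi/3 + (11/12)*pi = (5/4)*pi (mod 2*pi)

Answer: final direction angle = (5/4)*pi


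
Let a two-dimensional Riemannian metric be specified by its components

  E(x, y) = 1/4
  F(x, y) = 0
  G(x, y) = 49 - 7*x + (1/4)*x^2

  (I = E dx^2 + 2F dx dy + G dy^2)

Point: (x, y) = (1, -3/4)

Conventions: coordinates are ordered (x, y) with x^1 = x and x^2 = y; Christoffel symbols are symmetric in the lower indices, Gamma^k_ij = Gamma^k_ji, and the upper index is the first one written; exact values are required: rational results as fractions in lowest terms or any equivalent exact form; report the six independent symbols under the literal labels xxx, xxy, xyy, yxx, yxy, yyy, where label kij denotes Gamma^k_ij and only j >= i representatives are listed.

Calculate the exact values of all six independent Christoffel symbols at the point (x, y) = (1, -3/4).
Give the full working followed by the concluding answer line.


E = 1/4, F = 0, G = 169/4 at the point
E_x = 0, E_y = 0, F_x = 0, F_y = 0, G_x = -13/2, G_y = 0
EG - F^2 = 169/16;  g^inv = (16/169) * [[169/4, 0], [0, 1/4]]
first-kind symbols [ij,l] = (1/2)(d_i g_jl + d_j g_il - d_l g_ij): [xx,x] = E_x/2 = 0, [xx,y] = F_x - E_y/2 = 0, [xy,x] = E_y/2 = 0, [xy,y] = G_x/2 = -13/4, [yy,x] = F_y - G_x/2 = 13/4, [yy,y] = G_y/2 = 0
Gamma^x_ij = (G*[ij,x] - F*[ij,y])/(EG - F^2), Gamma^y_ij = (E*[ij,y] - F*[ij,x])/(EG - F^2)

Answer: Gamma_xxx = 0, Gamma_xxy = 0, Gamma_xyy = 13, Gamma_yxx = 0, Gamma_yxy = -1/13, Gamma_yyy = 0


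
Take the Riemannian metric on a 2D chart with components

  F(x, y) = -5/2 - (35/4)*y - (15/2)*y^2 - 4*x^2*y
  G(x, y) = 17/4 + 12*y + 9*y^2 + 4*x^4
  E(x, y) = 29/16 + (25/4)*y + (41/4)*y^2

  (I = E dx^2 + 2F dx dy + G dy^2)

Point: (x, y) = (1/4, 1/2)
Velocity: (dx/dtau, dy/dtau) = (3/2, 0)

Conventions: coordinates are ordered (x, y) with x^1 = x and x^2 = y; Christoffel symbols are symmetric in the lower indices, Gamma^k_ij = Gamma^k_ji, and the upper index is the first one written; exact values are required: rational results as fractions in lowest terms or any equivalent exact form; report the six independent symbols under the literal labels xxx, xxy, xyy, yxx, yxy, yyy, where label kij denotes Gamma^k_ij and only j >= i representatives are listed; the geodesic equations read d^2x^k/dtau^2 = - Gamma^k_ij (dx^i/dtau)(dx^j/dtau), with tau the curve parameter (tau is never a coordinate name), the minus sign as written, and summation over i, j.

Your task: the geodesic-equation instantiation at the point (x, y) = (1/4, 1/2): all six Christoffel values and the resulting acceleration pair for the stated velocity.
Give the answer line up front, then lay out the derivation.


Answer: Gamma_xxx = -10508/1933, Gamma_xxy = 26717/3866, Gamma_xyy = -58821/7732, Gamma_yxx = -8880/1933, Gamma_yxy = 9492/1933, Gamma_yyy = -8806/1933; accelerations (d^2x/dtau^2, d^2y/dtau^2) = (23643/1933, 19980/1933)

E = 15/2, F = -71/8, G = 801/64 at the point
E_x = 0, E_y = 33/2, F_x = -1, F_y = -33/2, G_x = 1/4, G_y = 21
EG - F^2 = 1933/128;  g^inv = (128/1933) * [[801/64, 71/8], [71/8, 15/2]]
first-kind symbols [ij,l] = (1/2)(d_i g_jl + d_j g_il - d_l g_ij): [xx,x] = E_x/2 = 0, [xx,y] = F_x - E_y/2 = -37/4, [xy,x] = E_y/2 = 33/4, [xy,y] = G_x/2 = 1/8, [yy,x] = F_y - G_x/2 = -133/8, [yy,y] = G_y/2 = 21/2
Gamma^x_ij = (G*[ij,x] - F*[ij,y])/(EG - F^2), Gamma^y_ij = (E*[ij,y] - F*[ij,x])/(EG - F^2)
Gamma_xxx = -10508/1933, Gamma_xxy = 26717/3866, Gamma_xyy = -58821/7732, Gamma_yxx = -8880/1933, Gamma_yxy = 9492/1933, Gamma_yyy = -8806/1933
d^2x/dtau^2 = -(Gamma_xxx*(3/2)^2 + 2*Gamma_xxy*(3/2)*(0) + Gamma_xyy*(0)^2) = 23643/1933
d^2y/dtau^2 = -(Gamma_yxx*(3/2)^2 + 2*Gamma_yxy*(3/2)*(0) + Gamma_yyy*(0)^2) = 19980/1933


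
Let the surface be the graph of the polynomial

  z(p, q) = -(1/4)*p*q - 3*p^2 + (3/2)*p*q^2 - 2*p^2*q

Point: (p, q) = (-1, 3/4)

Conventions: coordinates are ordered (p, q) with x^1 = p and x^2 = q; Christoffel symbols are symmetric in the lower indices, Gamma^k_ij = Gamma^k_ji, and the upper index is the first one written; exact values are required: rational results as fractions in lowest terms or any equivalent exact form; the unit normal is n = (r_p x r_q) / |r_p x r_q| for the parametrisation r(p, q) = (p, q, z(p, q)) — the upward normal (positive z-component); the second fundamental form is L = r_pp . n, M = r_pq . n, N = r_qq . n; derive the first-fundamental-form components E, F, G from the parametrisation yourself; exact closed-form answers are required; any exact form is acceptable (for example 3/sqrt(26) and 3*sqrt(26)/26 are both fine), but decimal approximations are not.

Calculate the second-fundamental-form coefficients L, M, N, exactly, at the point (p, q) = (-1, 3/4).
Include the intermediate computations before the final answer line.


z_p = 309/32, z_q = -4, z_pp = -9, z_pq = 6, z_qq = -3
E = 96505/1024, F = -309/8, G = 17; answer radicand W^2 = 112889/1024
unnormalised second-form numerators: l = -9, m = 6, n = -3; L = l/sqrt(112889/1024), and similarly M = m/sqrt(W^2), N = n/sqrt(W^2)

Answer: L = -288*sqrt(112889)/112889, M = 192*sqrt(112889)/112889, N = -96*sqrt(112889)/112889


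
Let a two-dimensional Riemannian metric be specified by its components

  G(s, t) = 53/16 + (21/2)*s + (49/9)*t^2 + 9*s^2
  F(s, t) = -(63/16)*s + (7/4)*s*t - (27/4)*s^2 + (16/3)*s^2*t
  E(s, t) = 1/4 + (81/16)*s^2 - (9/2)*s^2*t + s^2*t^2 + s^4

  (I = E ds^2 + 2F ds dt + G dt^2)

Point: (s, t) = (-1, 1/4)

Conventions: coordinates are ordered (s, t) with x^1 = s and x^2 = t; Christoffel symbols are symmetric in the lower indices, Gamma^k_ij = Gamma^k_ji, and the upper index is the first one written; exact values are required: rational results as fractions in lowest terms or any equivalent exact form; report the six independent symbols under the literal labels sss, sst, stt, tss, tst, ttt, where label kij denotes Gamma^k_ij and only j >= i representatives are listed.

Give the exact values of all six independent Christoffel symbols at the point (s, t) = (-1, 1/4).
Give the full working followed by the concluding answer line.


E = 21/4, F = -23/12, G = 155/72 at the point
E_s = -12, E_t = -4, F_s = 22/3, F_t = 43/12, G_s = -15/2, G_t = 49/18
EG - F^2 = 2197/288;  g^inv = (288/2197) * [[155/72, 23/12], [23/12, 21/4]]
first-kind symbols [ij,l] = (1/2)(d_i g_jl + d_j g_il - d_l g_ij): [ss,s] = E_s/2 = -6, [ss,t] = F_s - E_t/2 = 28/3, [st,s] = E_t/2 = -2, [st,t] = G_s/2 = -15/4, [tt,s] = F_t - G_s/2 = 22/3, [tt,t] = G_t/2 = 49/36
Gamma^s_ij = (G*[ij,s] - F*[ij,t])/(EG - F^2), Gamma^t_ij = (E*[ij,t] - F*[ij,s])/(EG - F^2)

Answer: Gamma_sss = 1432/2197, Gamma_sst = -3310/2197, Gamma_stt = 5298/2197, Gamma_tss = 10800/2197, Gamma_tst = -6774/2197, Gamma_ttt = 6106/2197


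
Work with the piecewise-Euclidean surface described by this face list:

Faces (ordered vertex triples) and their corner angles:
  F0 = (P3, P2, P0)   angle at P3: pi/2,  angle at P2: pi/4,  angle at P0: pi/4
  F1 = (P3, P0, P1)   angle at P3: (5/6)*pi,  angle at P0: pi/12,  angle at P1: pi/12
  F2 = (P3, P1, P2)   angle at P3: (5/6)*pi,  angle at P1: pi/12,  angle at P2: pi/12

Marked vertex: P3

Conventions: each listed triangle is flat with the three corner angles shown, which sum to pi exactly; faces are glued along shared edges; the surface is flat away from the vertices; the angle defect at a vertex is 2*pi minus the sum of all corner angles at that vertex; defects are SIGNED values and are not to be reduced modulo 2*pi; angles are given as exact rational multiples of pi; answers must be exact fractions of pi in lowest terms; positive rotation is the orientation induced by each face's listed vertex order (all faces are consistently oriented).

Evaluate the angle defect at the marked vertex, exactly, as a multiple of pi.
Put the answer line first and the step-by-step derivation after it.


Answer: defect(P3) = -pi/6

Sum of corner angles at P3: (13/6)*pi
defect = 2*pi - (13/6)*pi


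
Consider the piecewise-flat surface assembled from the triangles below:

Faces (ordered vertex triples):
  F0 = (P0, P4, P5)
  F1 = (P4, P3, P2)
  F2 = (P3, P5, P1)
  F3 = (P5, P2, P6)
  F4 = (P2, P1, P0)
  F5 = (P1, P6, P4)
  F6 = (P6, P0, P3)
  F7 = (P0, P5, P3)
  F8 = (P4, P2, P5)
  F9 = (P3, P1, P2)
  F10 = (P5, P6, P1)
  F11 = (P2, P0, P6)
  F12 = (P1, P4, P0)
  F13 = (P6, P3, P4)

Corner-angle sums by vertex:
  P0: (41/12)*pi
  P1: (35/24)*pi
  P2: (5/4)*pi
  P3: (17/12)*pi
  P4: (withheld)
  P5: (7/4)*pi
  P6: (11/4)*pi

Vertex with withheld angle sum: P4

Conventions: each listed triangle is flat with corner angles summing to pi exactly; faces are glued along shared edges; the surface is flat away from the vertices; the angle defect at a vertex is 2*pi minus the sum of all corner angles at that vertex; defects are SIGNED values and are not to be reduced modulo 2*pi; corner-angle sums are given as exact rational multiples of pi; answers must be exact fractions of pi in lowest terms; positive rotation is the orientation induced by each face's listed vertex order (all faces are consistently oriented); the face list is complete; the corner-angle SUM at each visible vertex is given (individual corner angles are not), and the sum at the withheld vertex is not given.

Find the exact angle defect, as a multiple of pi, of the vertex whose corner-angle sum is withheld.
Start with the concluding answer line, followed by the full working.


Answer: defect(P4) = pi/24

V = 7, E = 21, F = 14; chi = V - E + F = 0
Gauss-Bonnet: total defect = 2*pi*chi = 0; visible defects sum to -pi/24


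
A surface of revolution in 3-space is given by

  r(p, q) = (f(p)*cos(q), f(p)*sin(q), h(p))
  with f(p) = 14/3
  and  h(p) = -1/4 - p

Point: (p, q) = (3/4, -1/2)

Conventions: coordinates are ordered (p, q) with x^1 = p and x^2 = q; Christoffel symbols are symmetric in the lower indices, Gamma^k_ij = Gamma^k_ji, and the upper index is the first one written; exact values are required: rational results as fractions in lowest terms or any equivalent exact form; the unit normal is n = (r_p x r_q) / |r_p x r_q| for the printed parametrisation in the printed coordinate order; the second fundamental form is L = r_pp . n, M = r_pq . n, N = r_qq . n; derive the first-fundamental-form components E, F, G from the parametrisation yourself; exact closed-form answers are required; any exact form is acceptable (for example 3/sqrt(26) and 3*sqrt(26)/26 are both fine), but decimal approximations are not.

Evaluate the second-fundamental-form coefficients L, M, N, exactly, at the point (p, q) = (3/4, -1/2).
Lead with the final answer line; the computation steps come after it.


Answer: L = 0, M = 0, N = -14/3

f = 14/3, f' = 0, f'' = 0, h' = -1, h'' = 0
E = 1, F = 0, G = 196/9; answer radicand W^2 = 1
unnormalised second-form numerators: l = 0, m = 0, n = -14/3; L = l/sqrt(1), and similarly M = m/sqrt(W^2), N = n/sqrt(W^2)


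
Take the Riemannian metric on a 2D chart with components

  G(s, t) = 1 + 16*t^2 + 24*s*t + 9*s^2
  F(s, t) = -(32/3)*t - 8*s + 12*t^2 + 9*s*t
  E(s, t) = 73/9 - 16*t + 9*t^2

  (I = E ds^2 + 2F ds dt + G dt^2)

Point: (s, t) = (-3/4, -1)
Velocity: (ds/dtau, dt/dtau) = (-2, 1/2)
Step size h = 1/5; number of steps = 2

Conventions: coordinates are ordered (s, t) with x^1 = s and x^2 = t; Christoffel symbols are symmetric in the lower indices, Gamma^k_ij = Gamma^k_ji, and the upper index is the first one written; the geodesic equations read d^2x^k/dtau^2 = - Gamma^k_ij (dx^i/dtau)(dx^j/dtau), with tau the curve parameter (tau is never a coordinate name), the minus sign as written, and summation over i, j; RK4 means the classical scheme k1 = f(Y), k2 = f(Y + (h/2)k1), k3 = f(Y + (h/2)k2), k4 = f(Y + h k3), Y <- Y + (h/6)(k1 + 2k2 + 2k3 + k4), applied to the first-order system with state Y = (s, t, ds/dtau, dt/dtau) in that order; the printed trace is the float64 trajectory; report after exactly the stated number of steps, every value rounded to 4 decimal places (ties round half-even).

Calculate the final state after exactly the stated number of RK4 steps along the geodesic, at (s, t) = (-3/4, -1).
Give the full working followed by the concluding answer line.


f(Y) = (ds/dtau, dt/dtau, -Gamma^s_ij Y'^i Y'^j, -Gamma^t_ij Y'^i Y'^j) with the Gammas evaluated at the stage position; h = 0.200000; intermediate values shown to 6 dp
step 0: s = -0.7500, t = -1.0000, ds/dtau = -2.0000, dt/dtau = 0.5000
step 1:
  k1: at (s, t) = (-0.750000, -1.000000), (ds/dtau, dt/dtau) = (-2.000000, 0.500000); Gamma_sss = 0.000000, Gamma_sst = -0.235543, Gamma_stt = -0.314058, Gamma_tss = 0.000000, Gamma_tst = -0.259790, Gamma_ttt = -0.346387; k1 = (-2.000000, 0.500000, -0.392572, -0.432984)
  k2: at (s, t) = (-0.950000, -0.950000), (ds/dtau, dt/dtau) = (-2.039257, 0.456702); Gamma_sss = 0.000000, Gamma_sst = -0.218753, Gamma_stt = -0.291671, Gamma_tss = 0.000000, Gamma_tst = -0.263693, Gamma_ttt = -0.351591; k2 = (-2.039257, 0.456702, -0.346628, -0.417838)
  k3: at (s, t) = (-0.953926, -0.954330), (ds/dtau, dt/dtau) = (-2.034663, 0.458216); Gamma_sss = 0.000000, Gamma_sst = -0.217739, Gamma_stt = -0.290319, Gamma_tss = 0.000000, Gamma_tst = -0.263000, Gamma_ttt = -0.350667; k3 = (-2.034663, 0.458216, -0.345047, -0.416771)
  k4: at (s, t) = (-1.156933, -0.908357), (ds/dtau, dt/dtau) = (-2.069009, 0.416646); Gamma_sss = 0.000000, Gamma_sst = -0.200832, Gamma_stt = -0.267777, Gamma_tss = 0.000000, Gamma_tst = -0.264619, Gamma_ttt = -0.352826; k4 = (-2.069009, 0.416646, -0.299768, -0.394979)
  Y <- Y + (h/6)(k1 + 2k2 + 2k3 + k4): s = -1.1572, t = -0.9085, ds/dtau = -2.0692, dt/dtau = 0.4168
step 2:
  k1: at (s, t) = (-1.157228, -0.908451), (ds/dtau, dt/dtau) = (-2.069190, 0.416761); Gamma_sss = 0.000000, Gamma_sst = -0.200791, Gamma_stt = -0.267721, Gamma_tss = 0.000000, Gamma_tst = -0.264598, Gamma_ttt = -0.352797; k1 = (-2.069190, 0.416761, -0.299806, -0.395078)
  k2: at (s, t) = (-1.364147, -0.866775), (ds/dtau, dt/dtau) = (-2.099170, 0.377253); Gamma_sss = 0.000000, Gamma_sst = -0.183972, Gamma_stt = -0.245296, Gamma_tss = 0.000000, Gamma_tst = -0.264049, Gamma_ttt = -0.352066; k2 = (-2.099170, 0.377253, -0.256471, -0.368105)
  k3: at (s, t) = (-1.367145, -0.870725), (ds/dtau, dt/dtau) = (-2.094837, 0.379950); Gamma_sss = 0.000000, Gamma_sst = -0.183318, Gamma_stt = -0.244424, Gamma_tss = 0.000000, Gamma_tst = -0.263381, Gamma_ttt = -0.351174; k3 = (-2.094837, 0.379950, -0.256532, -0.368571)
  k4: at (s, t) = (-1.576196, -0.832461), (ds/dtau, dt/dtau) = (-2.120496, 0.343047); Gamma_sss = 0.000000, Gamma_sst = -0.167292, Gamma_stt = -0.223055, Gamma_tss = 0.000000, Gamma_tst = -0.261056, Gamma_ttt = -0.348075; k4 = (-2.120496, 0.343047, -0.217136, -0.338838)
  Y <- Y + (h/6)(k1 + 2k2 + 2k3 + k4): s = -1.5765, t = -0.8326, ds/dtau = -2.1206, dt/dtau = 0.3432

Answer: s = -1.5765, t = -0.8326, ds/dtau = -2.1206, dt/dtau = 0.3432


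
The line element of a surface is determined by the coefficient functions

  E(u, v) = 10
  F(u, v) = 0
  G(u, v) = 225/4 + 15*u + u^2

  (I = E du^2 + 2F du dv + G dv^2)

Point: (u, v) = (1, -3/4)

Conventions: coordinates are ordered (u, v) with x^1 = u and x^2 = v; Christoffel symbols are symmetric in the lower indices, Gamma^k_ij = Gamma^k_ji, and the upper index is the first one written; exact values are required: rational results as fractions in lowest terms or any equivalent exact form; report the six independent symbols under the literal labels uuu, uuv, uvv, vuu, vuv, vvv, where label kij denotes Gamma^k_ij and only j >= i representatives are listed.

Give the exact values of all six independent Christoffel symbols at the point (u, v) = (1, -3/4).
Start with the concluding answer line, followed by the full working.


Answer: Gamma_uuu = 0, Gamma_uuv = 0, Gamma_uvv = -17/20, Gamma_vuu = 0, Gamma_vuv = 2/17, Gamma_vvv = 0

E = 10, F = 0, G = 289/4 at the point
E_u = 0, E_v = 0, F_u = 0, F_v = 0, G_u = 17, G_v = 0
EG - F^2 = 1445/2;  g^inv = (2/1445) * [[289/4, 0], [0, 10]]
first-kind symbols [ij,l] = (1/2)(d_i g_jl + d_j g_il - d_l g_ij): [uu,u] = E_u/2 = 0, [uu,v] = F_u - E_v/2 = 0, [uv,u] = E_v/2 = 0, [uv,v] = G_u/2 = 17/2, [vv,u] = F_v - G_u/2 = -17/2, [vv,v] = G_v/2 = 0
Gamma^u_ij = (G*[ij,u] - F*[ij,v])/(EG - F^2), Gamma^v_ij = (E*[ij,v] - F*[ij,u])/(EG - F^2)


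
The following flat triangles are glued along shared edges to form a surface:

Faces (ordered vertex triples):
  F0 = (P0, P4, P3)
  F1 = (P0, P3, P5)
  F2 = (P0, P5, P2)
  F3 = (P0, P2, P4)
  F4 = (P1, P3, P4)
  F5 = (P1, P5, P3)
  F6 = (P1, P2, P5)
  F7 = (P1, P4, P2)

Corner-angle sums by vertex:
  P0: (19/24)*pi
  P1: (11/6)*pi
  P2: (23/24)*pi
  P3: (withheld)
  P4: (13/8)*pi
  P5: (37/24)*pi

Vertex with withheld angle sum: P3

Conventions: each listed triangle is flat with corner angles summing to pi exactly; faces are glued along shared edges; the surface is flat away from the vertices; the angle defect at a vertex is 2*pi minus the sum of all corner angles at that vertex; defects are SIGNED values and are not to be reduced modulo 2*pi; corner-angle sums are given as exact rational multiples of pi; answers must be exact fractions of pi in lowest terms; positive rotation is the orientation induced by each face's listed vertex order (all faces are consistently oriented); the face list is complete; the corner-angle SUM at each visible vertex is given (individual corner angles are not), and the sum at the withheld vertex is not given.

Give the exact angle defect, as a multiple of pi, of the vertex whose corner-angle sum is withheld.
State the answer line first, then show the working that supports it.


Answer: defect(P3) = (3/4)*pi

V = 6, E = 12, F = 8; chi = V - E + F = 2
Gauss-Bonnet: total defect = 2*pi*chi = 4*pi; visible defects sum to (13/4)*pi


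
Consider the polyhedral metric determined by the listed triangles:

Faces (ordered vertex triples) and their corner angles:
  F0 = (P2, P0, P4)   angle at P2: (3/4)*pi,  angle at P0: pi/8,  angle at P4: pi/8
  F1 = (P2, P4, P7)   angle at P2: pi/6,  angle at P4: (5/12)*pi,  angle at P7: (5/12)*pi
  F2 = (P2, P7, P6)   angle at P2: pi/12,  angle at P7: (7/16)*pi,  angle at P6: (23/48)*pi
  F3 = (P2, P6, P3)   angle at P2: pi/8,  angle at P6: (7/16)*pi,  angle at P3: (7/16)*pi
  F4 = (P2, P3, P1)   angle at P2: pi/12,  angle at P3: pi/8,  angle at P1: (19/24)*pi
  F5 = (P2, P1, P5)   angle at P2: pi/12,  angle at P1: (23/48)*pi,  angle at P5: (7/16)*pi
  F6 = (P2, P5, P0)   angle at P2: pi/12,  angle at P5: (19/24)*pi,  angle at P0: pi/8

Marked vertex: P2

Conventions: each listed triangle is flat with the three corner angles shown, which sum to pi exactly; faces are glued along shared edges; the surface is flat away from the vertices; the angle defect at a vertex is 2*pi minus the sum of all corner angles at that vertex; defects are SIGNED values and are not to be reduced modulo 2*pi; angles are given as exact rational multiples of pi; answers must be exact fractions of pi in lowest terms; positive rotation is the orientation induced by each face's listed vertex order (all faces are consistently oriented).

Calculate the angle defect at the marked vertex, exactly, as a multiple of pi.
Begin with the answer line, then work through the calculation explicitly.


Answer: defect(P2) = (5/8)*pi

Sum of corner angles at P2: (11/8)*pi
defect = 2*pi - (11/8)*pi


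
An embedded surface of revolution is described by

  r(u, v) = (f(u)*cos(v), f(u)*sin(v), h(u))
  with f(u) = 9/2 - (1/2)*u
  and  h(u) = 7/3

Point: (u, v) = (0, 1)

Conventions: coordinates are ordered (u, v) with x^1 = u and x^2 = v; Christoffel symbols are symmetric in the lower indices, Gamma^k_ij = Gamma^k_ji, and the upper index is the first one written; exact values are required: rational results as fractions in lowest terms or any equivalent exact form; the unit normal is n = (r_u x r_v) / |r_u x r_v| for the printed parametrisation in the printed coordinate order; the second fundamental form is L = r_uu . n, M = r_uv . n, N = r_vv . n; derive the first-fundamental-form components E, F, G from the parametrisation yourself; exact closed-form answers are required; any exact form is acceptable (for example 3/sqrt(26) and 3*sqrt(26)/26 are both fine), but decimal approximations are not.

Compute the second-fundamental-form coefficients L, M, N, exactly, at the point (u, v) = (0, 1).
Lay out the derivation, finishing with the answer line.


f = 9/2, f' = -1/2, f'' = 0, h' = 0, h'' = 0
E = 1/4, F = 0, G = 81/4; answer radicand W^2 = 1/4
unnormalised second-form numerators: l = 0, m = 0, n = 0; L = l/sqrt(1/4), and similarly M = m/sqrt(W^2), N = n/sqrt(W^2)

Answer: L = 0, M = 0, N = 0


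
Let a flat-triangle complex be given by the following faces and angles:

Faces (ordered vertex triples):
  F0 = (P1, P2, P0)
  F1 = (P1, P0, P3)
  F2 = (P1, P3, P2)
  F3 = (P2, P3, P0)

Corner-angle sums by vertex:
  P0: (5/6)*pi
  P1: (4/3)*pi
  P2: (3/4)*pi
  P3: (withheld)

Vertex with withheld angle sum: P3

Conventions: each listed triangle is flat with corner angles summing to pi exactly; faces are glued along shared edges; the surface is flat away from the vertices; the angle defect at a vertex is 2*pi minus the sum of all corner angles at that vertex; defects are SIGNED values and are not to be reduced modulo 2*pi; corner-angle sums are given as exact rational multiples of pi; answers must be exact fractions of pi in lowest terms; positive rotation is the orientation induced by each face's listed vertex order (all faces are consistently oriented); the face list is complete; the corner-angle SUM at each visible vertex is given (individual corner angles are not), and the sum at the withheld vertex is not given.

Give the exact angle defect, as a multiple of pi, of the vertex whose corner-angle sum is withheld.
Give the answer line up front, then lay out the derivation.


Answer: defect(P3) = (11/12)*pi

V = 4, E = 6, F = 4; chi = V - E + F = 2
Gauss-Bonnet: total defect = 2*pi*chi = 4*pi; visible defects sum to (37/12)*pi


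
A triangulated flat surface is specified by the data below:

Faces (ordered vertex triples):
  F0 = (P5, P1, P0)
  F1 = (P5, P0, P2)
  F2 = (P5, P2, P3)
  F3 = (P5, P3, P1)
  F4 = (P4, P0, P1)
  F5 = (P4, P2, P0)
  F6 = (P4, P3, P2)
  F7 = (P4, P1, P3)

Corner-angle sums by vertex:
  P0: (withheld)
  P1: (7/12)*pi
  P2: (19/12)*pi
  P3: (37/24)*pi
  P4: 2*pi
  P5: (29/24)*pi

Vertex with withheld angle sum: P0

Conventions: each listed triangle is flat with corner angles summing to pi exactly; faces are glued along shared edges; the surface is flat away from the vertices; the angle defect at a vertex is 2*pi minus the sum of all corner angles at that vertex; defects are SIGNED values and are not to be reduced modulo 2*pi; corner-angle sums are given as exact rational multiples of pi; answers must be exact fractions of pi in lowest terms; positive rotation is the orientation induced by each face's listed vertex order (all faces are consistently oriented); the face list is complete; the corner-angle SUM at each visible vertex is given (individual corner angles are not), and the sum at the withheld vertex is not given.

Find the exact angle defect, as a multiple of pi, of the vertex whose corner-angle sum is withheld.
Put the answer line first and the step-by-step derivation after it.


Answer: defect(P0) = (11/12)*pi

V = 6, E = 12, F = 8; chi = V - E + F = 2
Gauss-Bonnet: total defect = 2*pi*chi = 4*pi; visible defects sum to (37/12)*pi


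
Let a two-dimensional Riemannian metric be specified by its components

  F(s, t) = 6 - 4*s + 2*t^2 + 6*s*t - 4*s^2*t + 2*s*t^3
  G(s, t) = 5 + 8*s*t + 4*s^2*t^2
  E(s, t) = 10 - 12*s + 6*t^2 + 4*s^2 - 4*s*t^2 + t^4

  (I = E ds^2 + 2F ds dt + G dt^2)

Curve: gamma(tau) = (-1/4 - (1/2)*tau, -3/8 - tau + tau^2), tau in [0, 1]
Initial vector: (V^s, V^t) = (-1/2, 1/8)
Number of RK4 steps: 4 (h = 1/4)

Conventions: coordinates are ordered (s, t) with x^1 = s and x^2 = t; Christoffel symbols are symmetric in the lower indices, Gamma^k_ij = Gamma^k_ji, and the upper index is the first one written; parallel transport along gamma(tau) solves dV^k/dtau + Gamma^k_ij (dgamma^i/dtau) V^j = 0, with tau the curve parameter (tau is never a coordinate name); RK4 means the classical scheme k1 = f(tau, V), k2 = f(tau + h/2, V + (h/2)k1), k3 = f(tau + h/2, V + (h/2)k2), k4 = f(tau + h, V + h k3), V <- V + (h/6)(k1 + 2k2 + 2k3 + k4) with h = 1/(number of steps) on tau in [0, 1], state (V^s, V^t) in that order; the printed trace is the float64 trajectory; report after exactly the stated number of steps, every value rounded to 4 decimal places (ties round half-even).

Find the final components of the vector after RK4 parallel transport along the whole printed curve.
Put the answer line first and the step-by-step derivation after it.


Answer: V^s = -0.4293, V^t = 0.1670

gamma'(tau) = (-1/2, -1 + 2*tau); f(tau, V)^k = -Gamma^k_ij(gamma(tau)) gamma'^i(tau) V^j; h = 1/4; intermediate values shown to 6 dp
curve data and Christoffel symbols at the stage parameters:
  tau = 0.000000: gamma = (-0.250000, -0.375000), gamma' = (-0.500000, -1.000000); Gamma_sss = -0.382433, Gamma_sst = -0.143412, Gamma_stt = -0.095608, Gamma_tss = -0.229788, Gamma_tst = -0.086170, Gamma_ttt = -0.057447
  tau = 0.125000: gamma = (-0.312500, -0.484375), gamma' = (-0.500000, -0.750000); Gamma_sss = -0.364128, Gamma_sst = -0.176374, Gamma_stt = -0.113790, Gamma_tss = -0.217247, Gamma_tst = -0.105229, Gamma_ttt = -0.067890
  tau = 0.250000: gamma = (-0.375000, -0.562500), gamma' = (-0.500000, -0.500000); Gamma_sss = -0.347539, Gamma_sst = -0.195491, Gamma_stt = -0.130327, Gamma_tss = -0.206988, Gamma_tst = -0.116431, Gamma_ttt = -0.077620
  tau = 0.375000: gamma = (-0.437500, -0.609375), gamma' = (-0.500000, -0.250000); Gamma_sss = -0.333720, Gamma_sst = -0.203361, Gamma_stt = -0.146003, Gamma_tss = -0.199085, Gamma_tst = -0.121317, Gamma_ttt = -0.087100
  tau = 0.500000: gamma = (-0.500000, -0.625000), gamma' = (-0.500000, 0.000000); Gamma_sss = -0.323218, Gamma_sst = -0.202011, Gamma_stt = -0.161609, Gamma_tss = -0.193241, Gamma_tst = -0.120775, Gamma_ttt = -0.096620
  tau = 0.625000: gamma = (-0.562500, -0.609375), gamma' = (-0.500000, 0.250000); Gamma_sss = -0.316318, Gamma_sst = -0.192756, Gamma_stt = -0.177929, Gamma_tss = -0.188929, Gamma_tst = -0.115128, Gamma_ttt = -0.106272
  tau = 0.750000: gamma = (-0.625000, -0.562500), gamma' = (-0.500000, 0.500000); Gamma_sss = -0.313208, Gamma_sst = -0.176179, Gamma_stt = -0.195755, Gamma_tss = -0.185406, Gamma_tst = -0.104291, Gamma_ttt = -0.115879
  tau = 0.875000: gamma = (-0.687500, -0.484375), gamma' = (-0.500000, 0.750000); Gamma_sss = -0.314047, Gamma_sst = -0.152117, Gamma_stt = -0.215907, Gamma_tss = -0.181632, Gamma_tst = -0.087978, Gamma_ttt = -0.124872
  tau = 1.000000: gamma = (-0.750000, -0.375000), gamma' = (-0.500000, 1.000000); Gamma_sss = -0.318923, Gamma_sst = -0.119596, Gamma_stt = -0.239193, Gamma_tss = -0.176106, Gamma_tst = -0.066040, Gamma_ttt = -0.132079
step 0: V^s = -0.5000, V^t = 0.1250
step 1: k1 = (0.146400, 0.087966), k2 = (0.127821, 0.076261), k3 = (0.128805, 0.076848), k4 = (0.103521, 0.061655); V <- V + (h/6)(k1 + 2k2 + 2k3 + k4): V^s = -0.4682, V^t = 0.1440
step 2: k1 = (0.103666, 0.061741), k2 = (0.078143, 0.046617), k3 = (0.079099, 0.047187), k4 = (0.056734, 0.033919); V <- V + (h/6)(k1 + 2k2 + 2k3 + k4): V^s = -0.4484, V^t = 0.1558
step 3: k1 = (0.056731, 0.033918), k2 = (0.040227, 0.024027), k3 = (0.040518, 0.024200), k4 = (0.031613, 0.018714); V <- V + (h/6)(k1 + 2k2 + 2k3 + k4): V^s = -0.4380, V^t = 0.1620
step 4: k1 = (0.031595, 0.018703), k2 = (0.032749, 0.018941), k3 = (0.032746, 0.018939), k4 = (0.047048, 0.025979); V <- V + (h/6)(k1 + 2k2 + 2k3 + k4): V^s = -0.4293, V^t = 0.1670


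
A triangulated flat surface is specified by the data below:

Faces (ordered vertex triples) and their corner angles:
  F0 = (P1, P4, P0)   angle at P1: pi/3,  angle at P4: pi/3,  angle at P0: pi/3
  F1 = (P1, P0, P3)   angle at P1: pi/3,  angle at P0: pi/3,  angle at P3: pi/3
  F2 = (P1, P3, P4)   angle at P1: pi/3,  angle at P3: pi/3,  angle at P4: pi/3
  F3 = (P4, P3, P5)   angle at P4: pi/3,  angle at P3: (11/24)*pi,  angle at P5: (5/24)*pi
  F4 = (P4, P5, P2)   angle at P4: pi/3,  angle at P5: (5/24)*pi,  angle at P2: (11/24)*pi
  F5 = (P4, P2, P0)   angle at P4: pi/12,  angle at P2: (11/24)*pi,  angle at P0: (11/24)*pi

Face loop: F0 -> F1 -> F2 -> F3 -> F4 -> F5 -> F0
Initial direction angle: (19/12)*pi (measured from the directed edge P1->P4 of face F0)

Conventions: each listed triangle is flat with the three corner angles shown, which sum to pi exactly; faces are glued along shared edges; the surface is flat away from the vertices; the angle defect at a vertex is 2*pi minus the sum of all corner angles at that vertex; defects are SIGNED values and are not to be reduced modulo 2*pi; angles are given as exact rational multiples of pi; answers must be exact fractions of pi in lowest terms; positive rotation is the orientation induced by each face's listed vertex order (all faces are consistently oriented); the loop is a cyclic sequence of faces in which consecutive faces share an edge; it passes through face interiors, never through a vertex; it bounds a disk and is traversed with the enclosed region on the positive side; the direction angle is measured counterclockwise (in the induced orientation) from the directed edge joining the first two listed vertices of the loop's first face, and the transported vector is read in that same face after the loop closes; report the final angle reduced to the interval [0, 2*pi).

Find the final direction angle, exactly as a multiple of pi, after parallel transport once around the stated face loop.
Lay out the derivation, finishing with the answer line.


enclosed vertex P1: corner angles sum to pi, defect = 2*pi - pi = pi
enclosed vertex P4: corner angles sum to (17/12)*pi, defect = 2*pi - (17/12)*pi = (7/12)*pi
adding the enclosed defects to the starting angle (mod 2*pi, induced orientation) gives the holonomy
final angle = (19/12)*pi + (19/12)*pi = (7/6)*pi (mod 2*pi)

Answer: final direction angle = (7/6)*pi


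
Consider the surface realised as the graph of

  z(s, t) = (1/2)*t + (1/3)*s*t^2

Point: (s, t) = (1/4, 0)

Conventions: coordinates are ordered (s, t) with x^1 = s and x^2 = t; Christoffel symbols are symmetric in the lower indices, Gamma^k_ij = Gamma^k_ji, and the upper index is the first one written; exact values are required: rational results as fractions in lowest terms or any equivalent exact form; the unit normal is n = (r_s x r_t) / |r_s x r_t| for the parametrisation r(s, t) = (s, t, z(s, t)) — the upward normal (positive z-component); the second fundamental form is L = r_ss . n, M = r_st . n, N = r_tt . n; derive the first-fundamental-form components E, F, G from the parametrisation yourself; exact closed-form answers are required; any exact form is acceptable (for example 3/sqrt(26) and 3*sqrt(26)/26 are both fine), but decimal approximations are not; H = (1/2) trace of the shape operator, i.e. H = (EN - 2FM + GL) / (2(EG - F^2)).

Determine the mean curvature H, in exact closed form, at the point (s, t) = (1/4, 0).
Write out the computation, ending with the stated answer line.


z_s = 0, z_t = 1/2, z_ss = 0, z_st = 0, z_tt = 1/6
E = 1, F = 0, G = 5/4; answer radicand W^2 = 5/4
unnormalised second-form numerators: l = 0, m = 0, n = 1/6; L = l/sqrt(5/4), and similarly M = m/sqrt(W^2), N = n/sqrt(W^2)
H = (E*n - 2*F*m + G*l) / (2*(EG - F^2)*sqrt(W^2)); E*n - 2*F*m + G*l = 1/6, EG - F^2 = 5/4, so H = (1/15)/sqrt(5/4)

Answer: H = 2*sqrt(5)/75
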